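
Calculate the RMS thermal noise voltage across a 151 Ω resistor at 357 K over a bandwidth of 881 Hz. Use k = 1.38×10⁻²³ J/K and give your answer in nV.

V_n = √(4kTRB)
4kTRB = 4 × 1.38×10⁻²³ × 357 × 1.51×10² × 8.81×10² = 2.62×10⁻¹⁵ V²
V_n = √(2.62×10⁻¹⁵) = 5.12×10⁻⁸ V = 51.2 nV

51.2 nV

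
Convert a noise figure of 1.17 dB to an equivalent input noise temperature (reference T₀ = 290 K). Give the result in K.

89.7 K

F = 10^(1.17/10) = 1.30918
T_e = (F − 1)·T₀ = (1.30918 − 1) × 290 = 89.7 K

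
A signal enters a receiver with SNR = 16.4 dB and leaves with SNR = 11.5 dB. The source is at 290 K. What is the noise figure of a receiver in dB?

NF (dB) = SNR_in(dB) − SNR_out(dB) when the source is at T₀
NF = 16.4 − 11.5 = 4.9 dB

4.9 dB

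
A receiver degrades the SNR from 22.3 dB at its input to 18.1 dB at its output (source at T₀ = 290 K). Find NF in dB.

4.2 dB

NF (dB) = SNR_in(dB) − SNR_out(dB) when the source is at T₀
NF = 22.3 − 18.1 = 4.2 dB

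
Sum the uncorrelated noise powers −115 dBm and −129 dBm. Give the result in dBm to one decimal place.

Convert to linear, add, convert back:
P₁ = 3.16×10⁻¹⁵ W, P₂ = 1.26×10⁻¹⁶ W
P_tot = 3.29×10⁻¹⁵ W → 10 log₁₀(P_tot / 10⁻³) = −114.8 dBm

−114.8 dBm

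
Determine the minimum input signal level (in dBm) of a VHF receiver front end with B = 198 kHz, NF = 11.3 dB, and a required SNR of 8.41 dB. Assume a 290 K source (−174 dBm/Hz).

Sensitivity = −174 + 10 log₁₀(B) + NF + SNR_min
= −174 + 52.97 + 11.3 + 8.41
= −101.32 dBm → −101.3 dBm

−101.3 dBm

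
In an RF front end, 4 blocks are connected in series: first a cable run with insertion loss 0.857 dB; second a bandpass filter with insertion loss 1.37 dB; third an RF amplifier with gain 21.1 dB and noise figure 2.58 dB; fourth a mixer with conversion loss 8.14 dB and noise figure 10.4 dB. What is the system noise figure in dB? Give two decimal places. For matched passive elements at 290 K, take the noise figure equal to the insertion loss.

Convert to linear (a loss of L dB is a gain of −L dB): F_i = 10^(NF_i/10), G_i = 10^(G_i,dB/10)
  Stage 1: F_1 = 10^(0.857/10) = 1.218, G_1 = 10^(−0.857/10) = 0.8209
  Stage 2: F_2 = 10^(1.37/10) = 1.371, G_2 = 10^(−1.37/10) = 0.7295
  Stage 3: F_3 = 10^(2.58/10) = 1.811, G_3 = 10^(21.1/10) = 128.8
  Stage 4: F_4 = 10^(10.4/10) = 10.96, G_4 = 10^(−8.14/10) = 0.1535
Friis cascade:
  F = 1.218 + (1.371 − 1)/0.8209 + (1.811 − 1)/0.5988 + (10.96 − 1)/77.14 = 3.154
NF = 10 log₁₀(3.154) = 4.99 dB

4.99 dB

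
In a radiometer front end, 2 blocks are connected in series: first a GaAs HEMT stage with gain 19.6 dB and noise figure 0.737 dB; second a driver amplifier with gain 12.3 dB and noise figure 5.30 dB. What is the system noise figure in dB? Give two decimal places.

Convert to linear (a loss of L dB is a gain of −L dB): F_i = 10^(NF_i/10), G_i = 10^(G_i,dB/10)
  Stage 1: F_1 = 10^(0.737/10) = 1.185, G_1 = 10^(19.6/10) = 91.20
  Stage 2: F_2 = 10^(5.30/10) = 3.388, G_2 = 10^(12.3/10) = 16.98
Friis cascade:
  F = 1.185 + (3.388 − 1)/91.20 = 1.211
NF = 10 log₁₀(1.211) = 0.83 dB

0.83 dB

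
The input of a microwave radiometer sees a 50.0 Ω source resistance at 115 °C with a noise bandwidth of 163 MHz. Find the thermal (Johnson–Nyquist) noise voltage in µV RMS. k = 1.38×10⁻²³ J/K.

13.2 µV

T = 115 °C + 273.15 = 388.15 K
V_n = √(4kTRB)
4kTRB = 4 × 1.38×10⁻²³ × 388.15 × 5.00×10¹ × 1.63×10⁸ = 1.75×10⁻¹⁰ V²
V_n = √(1.75×10⁻¹⁰) = 1.32×10⁻⁵ V = 13.2 µV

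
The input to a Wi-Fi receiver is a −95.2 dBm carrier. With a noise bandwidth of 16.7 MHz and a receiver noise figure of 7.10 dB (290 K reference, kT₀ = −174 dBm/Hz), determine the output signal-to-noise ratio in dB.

−0.5 dB

Noise floor: N = −174 + 10 log₁₀(B) + NF
10 log₁₀(1.67×10⁷) = 72.23 dB
N = −174 + 72.23 + 7.10 = −94.67 dBm
SNR = P_sig − N = −95.2 − (−94.67) = −0.53 dB → −0.5 dB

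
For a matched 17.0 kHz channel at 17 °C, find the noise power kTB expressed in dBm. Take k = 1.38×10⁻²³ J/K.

−131.7 dBm

T = 17 °C + 273.15 = 290.15 K
P_n = kTB = 1.38×10⁻²³ × 290.15 × 1.70×10⁴ = 6.81×10⁻¹⁷ W
In dBm: 10 log₁₀(6.81×10⁻¹⁷ / 10⁻³) = −131.7 dBm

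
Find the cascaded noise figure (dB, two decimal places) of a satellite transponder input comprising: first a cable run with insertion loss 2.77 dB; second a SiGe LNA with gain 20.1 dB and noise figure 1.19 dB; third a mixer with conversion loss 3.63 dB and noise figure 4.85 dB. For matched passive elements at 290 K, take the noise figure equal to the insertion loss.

Convert to linear (a loss of L dB is a gain of −L dB): F_i = 10^(NF_i/10), G_i = 10^(G_i,dB/10)
  Stage 1: F_1 = 10^(2.77/10) = 1.892, G_1 = 10^(−2.77/10) = 0.5284
  Stage 2: F_2 = 10^(1.19/10) = 1.315, G_2 = 10^(20.1/10) = 102.3
  Stage 3: F_3 = 10^(4.85/10) = 3.055, G_3 = 10^(−3.63/10) = 0.4335
Friis cascade:
  F = 1.892 + (1.315 − 1)/0.5284 + (3.055 − 1)/54.08 = 2.527
NF = 10 log₁₀(2.527) = 4.03 dB

4.03 dB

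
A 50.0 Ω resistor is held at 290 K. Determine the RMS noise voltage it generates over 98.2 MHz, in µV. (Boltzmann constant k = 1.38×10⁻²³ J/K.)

V_n = √(4kTRB)
4kTRB = 4 × 1.38×10⁻²³ × 290 × 5.00×10¹ × 9.82×10⁷ = 7.86×10⁻¹¹ V²
V_n = √(7.86×10⁻¹¹) = 8.87×10⁻⁶ V = 8.87 µV

8.87 µV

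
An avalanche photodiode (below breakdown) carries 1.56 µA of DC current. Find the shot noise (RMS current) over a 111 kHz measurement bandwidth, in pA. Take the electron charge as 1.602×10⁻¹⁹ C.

I_n = √(2qI·B)
2qI·B = 2 × 1.602×10⁻¹⁹ × 1.56×10⁻⁶ × 1.11×10⁵ = 5.55×10⁻²⁰ A²
I_n = √(5.55×10⁻²⁰) = 2.36×10⁻¹⁰ A = 236 pA

236 pA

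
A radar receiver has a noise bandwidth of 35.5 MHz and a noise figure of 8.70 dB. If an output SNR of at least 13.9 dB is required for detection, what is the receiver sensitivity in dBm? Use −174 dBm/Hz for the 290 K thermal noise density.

−75.9 dBm

Sensitivity = −174 + 10 log₁₀(B) + NF + SNR_min
= −174 + 75.5 + 8.70 + 13.9
= −75.90 dBm → −75.9 dBm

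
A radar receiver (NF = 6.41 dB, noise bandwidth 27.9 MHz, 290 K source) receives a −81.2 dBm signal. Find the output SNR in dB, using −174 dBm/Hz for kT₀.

11.9 dB

Noise floor: N = −174 + 10 log₁₀(B) + NF
10 log₁₀(2.79×10⁷) = 74.46 dB
N = −174 + 74.46 + 6.41 = −93.13 dBm
SNR = P_sig − N = −81.2 − (−93.13) = 11.93 dB → 11.9 dB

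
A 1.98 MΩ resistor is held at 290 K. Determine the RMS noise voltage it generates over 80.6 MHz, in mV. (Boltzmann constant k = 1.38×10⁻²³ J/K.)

V_n = √(4kTRB)
4kTRB = 4 × 1.38×10⁻²³ × 290 × 1.98×10⁶ × 8.06×10⁷ = 2.55×10⁻⁶ V²
V_n = √(2.55×10⁻⁶) = 1.60×10⁻³ V = 1.60 mV

1.60 mV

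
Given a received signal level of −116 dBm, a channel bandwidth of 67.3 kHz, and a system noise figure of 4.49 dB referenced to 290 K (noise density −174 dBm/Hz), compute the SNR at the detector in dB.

5.2 dB

Noise floor: N = −174 + 10 log₁₀(B) + NF
10 log₁₀(6.73×10⁴) = 48.28 dB
N = −174 + 48.28 + 4.49 = −121.23 dBm
SNR = P_sig − N = −116 − (−121.23) = 5.23 dB → 5.2 dB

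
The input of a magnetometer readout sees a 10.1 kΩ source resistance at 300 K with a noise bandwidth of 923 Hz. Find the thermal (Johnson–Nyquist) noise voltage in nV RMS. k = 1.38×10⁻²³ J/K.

393 nV

V_n = √(4kTRB)
4kTRB = 4 × 1.38×10⁻²³ × 300 × 1.01×10⁴ × 9.23×10² = 1.54×10⁻¹³ V²
V_n = √(1.54×10⁻¹³) = 3.93×10⁻⁷ V = 393 nV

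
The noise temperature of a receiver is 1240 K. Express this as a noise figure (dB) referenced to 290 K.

F = 1 + T_e/T₀ = 1 + 1240/290 = 5.27586
NF = 10 log₁₀(5.27586) = 7.22 dB

7.22 dB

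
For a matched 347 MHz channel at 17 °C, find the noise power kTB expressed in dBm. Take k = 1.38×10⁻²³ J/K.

−88.6 dBm

T = 17 °C + 273.15 = 290.15 K
P_n = kTB = 1.38×10⁻²³ × 290.15 × 3.47×10⁸ = 1.39×10⁻¹² W
In dBm: 10 log₁₀(1.39×10⁻¹² / 10⁻³) = −88.6 dBm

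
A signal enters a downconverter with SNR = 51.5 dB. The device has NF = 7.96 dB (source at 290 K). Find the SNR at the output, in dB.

By definition F = SNR_in/SNR_out, so in dB: SNR_out = SNR_in − NF
SNR_out = 51.5 − 7.96 = 43.54 dB

43.54 dB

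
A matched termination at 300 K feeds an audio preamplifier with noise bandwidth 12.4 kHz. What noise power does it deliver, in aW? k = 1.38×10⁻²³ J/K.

P_n = kTB = 1.38×10⁻²³ × 300 × 1.24×10⁴ = 5.13×10⁻¹⁷ W = 51.3 aW

51.3 aW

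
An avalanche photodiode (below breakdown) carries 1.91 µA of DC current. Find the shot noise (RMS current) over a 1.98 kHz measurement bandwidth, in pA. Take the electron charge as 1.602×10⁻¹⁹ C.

34.8 pA

I_n = √(2qI·B)
2qI·B = 2 × 1.602×10⁻¹⁹ × 1.91×10⁻⁶ × 1.98×10³ = 1.21×10⁻²¹ A²
I_n = √(1.21×10⁻²¹) = 3.48×10⁻¹¹ A = 34.8 pA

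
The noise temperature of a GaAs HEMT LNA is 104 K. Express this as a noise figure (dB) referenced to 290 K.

1.33 dB

F = 1 + T_e/T₀ = 1 + 104/290 = 1.35862
NF = 10 log₁₀(1.35862) = 1.33 dB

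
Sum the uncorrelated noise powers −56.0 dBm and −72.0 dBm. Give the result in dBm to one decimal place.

−55.9 dBm

Convert to linear, add, convert back:
P₁ = 2.51×10⁻⁹ W, P₂ = 6.31×10⁻¹¹ W
P_tot = 2.57×10⁻⁹ W → 10 log₁₀(P_tot / 10⁻³) = −55.9 dBm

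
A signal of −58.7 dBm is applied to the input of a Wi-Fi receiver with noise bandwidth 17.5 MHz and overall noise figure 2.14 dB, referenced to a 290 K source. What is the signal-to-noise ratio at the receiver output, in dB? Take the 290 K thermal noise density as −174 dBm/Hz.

40.7 dB

Noise floor: N = −174 + 10 log₁₀(B) + NF
10 log₁₀(1.75×10⁷) = 72.43 dB
N = −174 + 72.43 + 2.14 = −99.43 dBm
SNR = P_sig − N = −58.7 − (−99.43) = 40.73 dB → 40.7 dB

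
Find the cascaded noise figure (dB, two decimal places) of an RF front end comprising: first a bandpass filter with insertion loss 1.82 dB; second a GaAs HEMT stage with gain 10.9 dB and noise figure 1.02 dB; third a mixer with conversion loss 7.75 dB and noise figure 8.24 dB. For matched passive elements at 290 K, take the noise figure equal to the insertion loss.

Convert to linear (a loss of L dB is a gain of −L dB): F_i = 10^(NF_i/10), G_i = 10^(G_i,dB/10)
  Stage 1: F_1 = 10^(1.82/10) = 1.521, G_1 = 10^(−1.82/10) = 0.6577
  Stage 2: F_2 = 10^(1.02/10) = 1.265, G_2 = 10^(10.9/10) = 12.30
  Stage 3: F_3 = 10^(8.24/10) = 6.668, G_3 = 10^(−7.75/10) = 0.1679
Friis cascade:
  F = 1.521 + (1.265 − 1)/0.6577 + (6.668 − 1)/8.091 = 2.624
NF = 10 log₁₀(2.624) = 4.19 dB

4.19 dB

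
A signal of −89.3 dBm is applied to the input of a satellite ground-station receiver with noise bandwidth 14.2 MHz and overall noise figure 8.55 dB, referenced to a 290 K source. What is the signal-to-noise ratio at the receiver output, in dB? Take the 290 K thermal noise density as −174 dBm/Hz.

4.6 dB

Noise floor: N = −174 + 10 log₁₀(B) + NF
10 log₁₀(1.42×10⁷) = 71.52 dB
N = −174 + 71.52 + 8.55 = −93.93 dBm
SNR = P_sig − N = −89.3 − (−93.93) = 4.63 dB → 4.6 dB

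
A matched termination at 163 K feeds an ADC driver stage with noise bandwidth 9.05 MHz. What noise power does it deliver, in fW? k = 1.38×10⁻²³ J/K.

P_n = kTB = 1.38×10⁻²³ × 163 × 9.05×10⁶ = 2.04×10⁻¹⁴ W = 20.4 fW

20.4 fW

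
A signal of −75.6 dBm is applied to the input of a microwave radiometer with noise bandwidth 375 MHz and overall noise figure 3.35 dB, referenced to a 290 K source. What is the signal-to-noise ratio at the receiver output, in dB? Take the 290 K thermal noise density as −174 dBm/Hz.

9.3 dB

Noise floor: N = −174 + 10 log₁₀(B) + NF
10 log₁₀(3.75×10⁸) = 85.74 dB
N = −174 + 85.74 + 3.35 = −84.91 dBm
SNR = P_sig − N = −75.6 − (−84.91) = 9.31 dB → 9.3 dB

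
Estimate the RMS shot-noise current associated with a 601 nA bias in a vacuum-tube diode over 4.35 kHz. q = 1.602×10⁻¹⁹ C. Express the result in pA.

I_n = √(2qI·B)
2qI·B = 2 × 1.602×10⁻¹⁹ × 6.01×10⁻⁷ × 4.35×10³ = 8.38×10⁻²² A²
I_n = √(8.38×10⁻²²) = 2.89×10⁻¹¹ A = 28.9 pA

28.9 pA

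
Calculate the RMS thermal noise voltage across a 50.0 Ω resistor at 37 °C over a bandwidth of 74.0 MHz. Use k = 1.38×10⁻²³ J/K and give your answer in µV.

T = 37 °C + 273.15 = 310.15 K
V_n = √(4kTRB)
4kTRB = 4 × 1.38×10⁻²³ × 310.15 × 5.00×10¹ × 7.40×10⁷ = 6.33×10⁻¹¹ V²
V_n = √(6.33×10⁻¹¹) = 7.96×10⁻⁶ V = 7.96 µV

7.96 µV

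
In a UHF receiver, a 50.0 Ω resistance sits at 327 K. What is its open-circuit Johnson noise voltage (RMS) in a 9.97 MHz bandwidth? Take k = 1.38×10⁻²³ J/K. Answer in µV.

V_n = √(4kTRB)
4kTRB = 4 × 1.38×10⁻²³ × 327 × 5.00×10¹ × 9.97×10⁶ = 9.00×10⁻¹² V²
V_n = √(9.00×10⁻¹²) = 3.00×10⁻⁶ V = 3.00 µV

3.00 µV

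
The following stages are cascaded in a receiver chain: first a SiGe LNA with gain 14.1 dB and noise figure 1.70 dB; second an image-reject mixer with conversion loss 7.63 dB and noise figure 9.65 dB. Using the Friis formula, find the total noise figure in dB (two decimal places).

2.55 dB

Convert to linear (a loss of L dB is a gain of −L dB): F_i = 10^(NF_i/10), G_i = 10^(G_i,dB/10)
  Stage 1: F_1 = 10^(1.70/10) = 1.479, G_1 = 10^(14.1/10) = 25.70
  Stage 2: F_2 = 10^(9.65/10) = 9.226, G_2 = 10^(−7.63/10) = 0.1726
Friis cascade:
  F = 1.479 + (9.226 − 1)/25.70 = 1.799
NF = 10 log₁₀(1.799) = 2.55 dB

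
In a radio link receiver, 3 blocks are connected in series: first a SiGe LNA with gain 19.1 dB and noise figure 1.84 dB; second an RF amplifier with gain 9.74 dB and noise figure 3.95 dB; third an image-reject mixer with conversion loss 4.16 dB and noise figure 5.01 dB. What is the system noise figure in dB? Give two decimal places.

1.90 dB

Convert to linear (a loss of L dB is a gain of −L dB): F_i = 10^(NF_i/10), G_i = 10^(G_i,dB/10)
  Stage 1: F_1 = 10^(1.84/10) = 1.528, G_1 = 10^(19.1/10) = 81.28
  Stage 2: F_2 = 10^(3.95/10) = 2.483, G_2 = 10^(9.74/10) = 9.419
  Stage 3: F_3 = 10^(5.01/10) = 3.170, G_3 = 10^(−4.16/10) = 0.3837
Friis cascade:
  F = 1.528 + (2.483 − 1)/81.28 + (3.170 − 1)/765.6 = 1.549
NF = 10 log₁₀(1.549) = 1.90 dB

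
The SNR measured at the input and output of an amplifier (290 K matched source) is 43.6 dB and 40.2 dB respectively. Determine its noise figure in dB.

3.4 dB

NF (dB) = SNR_in(dB) − SNR_out(dB) when the source is at T₀
NF = 43.6 − 40.2 = 3.4 dB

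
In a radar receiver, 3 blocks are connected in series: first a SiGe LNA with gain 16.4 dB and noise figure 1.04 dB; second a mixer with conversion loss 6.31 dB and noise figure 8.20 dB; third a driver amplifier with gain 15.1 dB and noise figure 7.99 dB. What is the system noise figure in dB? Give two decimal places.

2.83 dB

Convert to linear (a loss of L dB is a gain of −L dB): F_i = 10^(NF_i/10), G_i = 10^(G_i,dB/10)
  Stage 1: F_1 = 10^(1.04/10) = 1.271, G_1 = 10^(16.4/10) = 43.65
  Stage 2: F_2 = 10^(8.20/10) = 6.607, G_2 = 10^(−6.31/10) = 0.2339
  Stage 3: F_3 = 10^(7.99/10) = 6.295, G_3 = 10^(15.1/10) = 32.36
Friis cascade:
  F = 1.271 + (6.607 − 1)/43.65 + (6.295 − 1)/10.21 = 1.918
NF = 10 log₁₀(1.918) = 2.83 dB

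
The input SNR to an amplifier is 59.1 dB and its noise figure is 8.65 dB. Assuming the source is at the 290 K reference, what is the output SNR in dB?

50.45 dB

By definition F = SNR_in/SNR_out, so in dB: SNR_out = SNR_in − NF
SNR_out = 59.1 − 8.65 = 50.45 dB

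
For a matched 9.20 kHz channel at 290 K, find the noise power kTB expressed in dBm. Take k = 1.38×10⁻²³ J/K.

−134.3 dBm

P_n = kTB = 1.38×10⁻²³ × 290 × 9.20×10³ = 3.68×10⁻¹⁷ W
In dBm: 10 log₁₀(3.68×10⁻¹⁷ / 10⁻³) = −134.3 dBm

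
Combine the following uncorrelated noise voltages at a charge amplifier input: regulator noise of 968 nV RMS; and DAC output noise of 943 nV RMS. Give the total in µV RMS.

1.35 µV

Uncorrelated sources add in power (mean-square): V_tot = √(ΣV_i²)
V_tot = √[(9.68×10⁻⁷)² + (9.43×10⁻⁷)²] = 1.35×10⁻⁶ V = 1.35 µV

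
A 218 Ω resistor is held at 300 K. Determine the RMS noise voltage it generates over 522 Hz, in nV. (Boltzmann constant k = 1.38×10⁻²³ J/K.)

V_n = √(4kTRB)
4kTRB = 4 × 1.38×10⁻²³ × 300 × 2.18×10² × 5.22×10² = 1.88×10⁻¹⁵ V²
V_n = √(1.88×10⁻¹⁵) = 4.34×10⁻⁸ V = 43.4 nV

43.4 nV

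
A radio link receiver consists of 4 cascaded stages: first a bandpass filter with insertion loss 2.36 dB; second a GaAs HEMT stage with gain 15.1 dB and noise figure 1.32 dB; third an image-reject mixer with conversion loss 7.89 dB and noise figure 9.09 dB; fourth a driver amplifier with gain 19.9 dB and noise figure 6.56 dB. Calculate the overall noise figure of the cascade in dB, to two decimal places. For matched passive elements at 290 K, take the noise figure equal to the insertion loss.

5.87 dB

Convert to linear (a loss of L dB is a gain of −L dB): F_i = 10^(NF_i/10), G_i = 10^(G_i,dB/10)
  Stage 1: F_1 = 10^(2.36/10) = 1.722, G_1 = 10^(−2.36/10) = 0.5808
  Stage 2: F_2 = 10^(1.32/10) = 1.355, G_2 = 10^(15.1/10) = 32.36
  Stage 3: F_3 = 10^(9.09/10) = 8.110, G_3 = 10^(−7.89/10) = 0.1626
  Stage 4: F_4 = 10^(6.56/10) = 4.529, G_4 = 10^(19.9/10) = 97.72
Friis cascade:
  F = 1.722 + (1.355 − 1)/0.5808 + (8.110 − 1)/18.79 + (4.529 − 1)/3.055 = 3.867
NF = 10 log₁₀(3.867) = 5.87 dB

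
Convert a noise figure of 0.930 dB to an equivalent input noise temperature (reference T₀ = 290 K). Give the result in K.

F = 10^(0.930/10) = 1.2388
T_e = (F − 1)·T₀ = (1.2388 − 1) × 290 = 69.3 K

69.3 K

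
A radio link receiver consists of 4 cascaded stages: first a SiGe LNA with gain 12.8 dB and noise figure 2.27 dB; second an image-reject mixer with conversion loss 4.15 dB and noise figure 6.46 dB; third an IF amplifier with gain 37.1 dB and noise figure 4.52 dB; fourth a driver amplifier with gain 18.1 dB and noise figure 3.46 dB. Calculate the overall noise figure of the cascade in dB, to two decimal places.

3.26 dB

Convert to linear (a loss of L dB is a gain of −L dB): F_i = 10^(NF_i/10), G_i = 10^(G_i,dB/10)
  Stage 1: F_1 = 10^(2.27/10) = 1.687, G_1 = 10^(12.8/10) = 19.05
  Stage 2: F_2 = 10^(6.46/10) = 4.426, G_2 = 10^(−4.15/10) = 0.3846
  Stage 3: F_3 = 10^(4.52/10) = 2.831, G_3 = 10^(37.1/10) = 5129
  Stage 4: F_4 = 10^(3.46/10) = 2.218, G_4 = 10^(18.1/10) = 64.57
Friis cascade:
  F = 1.687 + (4.426 − 1)/19.05 + (2.831 − 1)/7.328 + (2.218 − 1)/3.758×10⁴ = 2.116
NF = 10 log₁₀(2.116) = 3.26 dB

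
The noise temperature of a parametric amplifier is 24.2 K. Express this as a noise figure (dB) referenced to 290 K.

0.348 dB

F = 1 + T_e/T₀ = 1 + 24.2/290 = 1.08345
NF = 10 log₁₀(1.08345) = 0.348 dB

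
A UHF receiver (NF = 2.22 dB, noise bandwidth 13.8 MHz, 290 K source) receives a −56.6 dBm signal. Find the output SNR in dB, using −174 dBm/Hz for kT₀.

43.8 dB

Noise floor: N = −174 + 10 log₁₀(B) + NF
10 log₁₀(1.38×10⁷) = 71.4 dB
N = −174 + 71.4 + 2.22 = −100.38 dBm
SNR = P_sig − N = −56.6 − (−100.38) = 43.78 dB → 43.8 dB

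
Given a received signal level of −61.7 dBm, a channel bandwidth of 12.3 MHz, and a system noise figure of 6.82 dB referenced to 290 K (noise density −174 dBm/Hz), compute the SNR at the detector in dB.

Noise floor: N = −174 + 10 log₁₀(B) + NF
10 log₁₀(1.23×10⁷) = 70.9 dB
N = −174 + 70.9 + 6.82 = −96.28 dBm
SNR = P_sig − N = −61.7 − (−96.28) = 34.58 dB → 34.6 dB

34.6 dB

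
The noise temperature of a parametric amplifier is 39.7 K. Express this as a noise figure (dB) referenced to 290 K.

0.557 dB

F = 1 + T_e/T₀ = 1 + 39.7/290 = 1.1369
NF = 10 log₁₀(1.1369) = 0.557 dB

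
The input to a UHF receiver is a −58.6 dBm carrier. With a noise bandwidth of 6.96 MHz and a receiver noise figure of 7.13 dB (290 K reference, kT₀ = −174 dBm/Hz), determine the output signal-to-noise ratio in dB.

39.8 dB

Noise floor: N = −174 + 10 log₁₀(B) + NF
10 log₁₀(6.96×10⁶) = 68.43 dB
N = −174 + 68.43 + 7.13 = −98.44 dBm
SNR = P_sig − N = −58.6 − (−98.44) = 39.84 dB → 39.8 dB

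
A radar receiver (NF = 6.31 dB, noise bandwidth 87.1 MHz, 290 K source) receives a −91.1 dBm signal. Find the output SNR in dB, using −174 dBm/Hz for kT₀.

−2.8 dB

Noise floor: N = −174 + 10 log₁₀(B) + NF
10 log₁₀(8.71×10⁷) = 79.4 dB
N = −174 + 79.4 + 6.31 = −88.29 dBm
SNR = P_sig − N = −91.1 − (−88.29) = −2.81 dB → −2.8 dB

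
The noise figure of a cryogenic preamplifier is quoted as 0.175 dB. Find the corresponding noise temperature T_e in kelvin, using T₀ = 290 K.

F = 10^(0.175/10) = 1.04112
T_e = (F − 1)·T₀ = (1.04112 − 1) × 290 = 11.9 K

11.9 K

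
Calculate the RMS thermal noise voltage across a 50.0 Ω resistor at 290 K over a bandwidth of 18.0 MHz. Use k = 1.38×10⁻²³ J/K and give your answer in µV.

V_n = √(4kTRB)
4kTRB = 4 × 1.38×10⁻²³ × 290 × 5.00×10¹ × 1.80×10⁷ = 1.44×10⁻¹¹ V²
V_n = √(1.44×10⁻¹¹) = 3.80×10⁻⁶ V = 3.80 µV

3.80 µV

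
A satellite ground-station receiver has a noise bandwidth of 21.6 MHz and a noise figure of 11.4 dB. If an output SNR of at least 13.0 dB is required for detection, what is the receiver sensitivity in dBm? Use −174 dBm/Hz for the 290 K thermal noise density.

Sensitivity = −174 + 10 log₁₀(B) + NF + SNR_min
= −174 + 73.34 + 11.4 + 13.0
= −76.26 dBm → −76.3 dBm

−76.3 dBm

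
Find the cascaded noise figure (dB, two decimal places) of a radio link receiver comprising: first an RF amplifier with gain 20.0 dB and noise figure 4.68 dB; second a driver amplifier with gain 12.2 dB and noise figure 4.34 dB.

Convert to linear (a loss of L dB is a gain of −L dB): F_i = 10^(NF_i/10), G_i = 10^(G_i,dB/10)
  Stage 1: F_1 = 10^(4.68/10) = 2.938, G_1 = 10^(20.0/10) = 100.0
  Stage 2: F_2 = 10^(4.34/10) = 2.716, G_2 = 10^(12.2/10) = 16.60
Friis cascade:
  F = 2.938 + (2.716 − 1)/100.0 = 2.955
NF = 10 log₁₀(2.955) = 4.71 dB

4.71 dB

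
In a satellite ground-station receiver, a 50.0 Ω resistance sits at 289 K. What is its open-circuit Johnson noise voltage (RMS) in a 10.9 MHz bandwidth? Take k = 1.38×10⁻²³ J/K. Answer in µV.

2.95 µV

V_n = √(4kTRB)
4kTRB = 4 × 1.38×10⁻²³ × 289 × 5.00×10¹ × 1.09×10⁷ = 8.69×10⁻¹² V²
V_n = √(8.69×10⁻¹²) = 2.95×10⁻⁶ V = 2.95 µV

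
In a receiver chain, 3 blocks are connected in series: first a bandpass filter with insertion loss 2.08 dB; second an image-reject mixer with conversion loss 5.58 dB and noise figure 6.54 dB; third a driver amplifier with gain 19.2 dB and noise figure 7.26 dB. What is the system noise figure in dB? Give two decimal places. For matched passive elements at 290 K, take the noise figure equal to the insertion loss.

15.12 dB

Convert to linear (a loss of L dB is a gain of −L dB): F_i = 10^(NF_i/10), G_i = 10^(G_i,dB/10)
  Stage 1: F_1 = 10^(2.08/10) = 1.614, G_1 = 10^(−2.08/10) = 0.6194
  Stage 2: F_2 = 10^(6.54/10) = 4.508, G_2 = 10^(−5.58/10) = 0.2767
  Stage 3: F_3 = 10^(7.26/10) = 5.321, G_3 = 10^(19.2/10) = 83.18
Friis cascade:
  F = 1.614 + (4.508 − 1)/0.6194 + (5.321 − 1)/0.1714 = 32.49
NF = 10 log₁₀(32.49) = 15.12 dB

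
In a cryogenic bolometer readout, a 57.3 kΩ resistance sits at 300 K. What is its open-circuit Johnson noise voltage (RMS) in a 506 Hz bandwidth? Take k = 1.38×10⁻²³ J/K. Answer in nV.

V_n = √(4kTRB)
4kTRB = 4 × 1.38×10⁻²³ × 300 × 5.73×10⁴ × 5.06×10² = 4.80×10⁻¹³ V²
V_n = √(4.80×10⁻¹³) = 6.93×10⁻⁷ V = 693 nV

693 nV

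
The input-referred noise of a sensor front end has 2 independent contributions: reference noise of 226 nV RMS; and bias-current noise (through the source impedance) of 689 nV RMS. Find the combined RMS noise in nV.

725 nV

Uncorrelated sources add in power (mean-square): V_tot = √(ΣV_i²)
V_tot = √[(2.26×10⁻⁷)² + (6.89×10⁻⁷)²] = 7.25×10⁻⁷ V = 725 nV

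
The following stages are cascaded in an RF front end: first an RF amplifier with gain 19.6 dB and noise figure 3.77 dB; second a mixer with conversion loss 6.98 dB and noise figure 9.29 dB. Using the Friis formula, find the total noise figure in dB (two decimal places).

Convert to linear (a loss of L dB is a gain of −L dB): F_i = 10^(NF_i/10), G_i = 10^(G_i,dB/10)
  Stage 1: F_1 = 10^(3.77/10) = 2.382, G_1 = 10^(19.6/10) = 91.20
  Stage 2: F_2 = 10^(9.29/10) = 8.492, G_2 = 10^(−6.98/10) = 0.2004
Friis cascade:
  F = 2.382 + (8.492 − 1)/91.20 = 2.464
NF = 10 log₁₀(2.464) = 3.92 dB

3.92 dB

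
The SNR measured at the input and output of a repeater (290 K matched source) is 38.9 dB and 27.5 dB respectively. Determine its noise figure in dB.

NF (dB) = SNR_in(dB) − SNR_out(dB) when the source is at T₀
NF = 38.9 − 27.5 = 11.4 dB

11.4 dB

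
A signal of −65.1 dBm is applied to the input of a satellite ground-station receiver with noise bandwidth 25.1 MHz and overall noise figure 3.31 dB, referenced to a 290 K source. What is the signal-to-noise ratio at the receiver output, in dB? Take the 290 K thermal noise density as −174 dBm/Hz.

31.6 dB

Noise floor: N = −174 + 10 log₁₀(B) + NF
10 log₁₀(2.51×10⁷) = 74 dB
N = −174 + 74 + 3.31 = −96.69 dBm
SNR = P_sig − N = −65.1 − (−96.69) = 31.59 dB → 31.6 dB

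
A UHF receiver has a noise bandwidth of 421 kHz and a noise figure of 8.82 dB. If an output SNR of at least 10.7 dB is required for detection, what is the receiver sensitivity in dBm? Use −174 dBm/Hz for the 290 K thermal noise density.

Sensitivity = −174 + 10 log₁₀(B) + NF + SNR_min
= −174 + 56.24 + 8.82 + 10.7
= −98.24 dBm → −98.2 dBm

−98.2 dBm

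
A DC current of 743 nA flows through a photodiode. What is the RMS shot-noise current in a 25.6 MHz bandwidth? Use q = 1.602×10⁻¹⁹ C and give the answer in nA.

I_n = √(2qI·B)
2qI·B = 2 × 1.602×10⁻¹⁹ × 7.43×10⁻⁷ × 2.56×10⁷ = 6.09×10⁻¹⁸ A²
I_n = √(6.09×10⁻¹⁸) = 2.47×10⁻⁹ A = 2.47 nA

2.47 nA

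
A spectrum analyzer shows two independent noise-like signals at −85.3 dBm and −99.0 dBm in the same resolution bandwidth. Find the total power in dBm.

−85.1 dBm

Convert to linear, add, convert back:
P₁ = 2.95×10⁻¹² W, P₂ = 1.26×10⁻¹³ W
P_tot = 3.08×10⁻¹² W → 10 log₁₀(P_tot / 10⁻³) = −85.1 dBm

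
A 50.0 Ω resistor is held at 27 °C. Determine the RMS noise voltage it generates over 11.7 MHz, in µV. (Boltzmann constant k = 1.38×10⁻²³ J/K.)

T = 27 °C + 273.15 = 300.15 K
V_n = √(4kTRB)
4kTRB = 4 × 1.38×10⁻²³ × 300.15 × 5.00×10¹ × 1.17×10⁷ = 9.69×10⁻¹² V²
V_n = √(9.69×10⁻¹²) = 3.11×10⁻⁶ V = 3.11 µV

3.11 µV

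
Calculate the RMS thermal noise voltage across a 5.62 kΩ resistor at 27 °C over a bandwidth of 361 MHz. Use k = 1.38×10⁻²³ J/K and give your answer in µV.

183 µV

T = 27 °C + 273.15 = 300.15 K
V_n = √(4kTRB)
4kTRB = 4 × 1.38×10⁻²³ × 300.15 × 5.62×10³ × 3.61×10⁸ = 3.36×10⁻⁸ V²
V_n = √(3.36×10⁻⁸) = 1.83×10⁻⁴ V = 183 µV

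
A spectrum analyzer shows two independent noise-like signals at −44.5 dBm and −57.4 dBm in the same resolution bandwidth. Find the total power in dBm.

Convert to linear, add, convert back:
P₁ = 3.55×10⁻⁸ W, P₂ = 1.82×10⁻⁹ W
P_tot = 3.73×10⁻⁸ W → 10 log₁₀(P_tot / 10⁻³) = −44.3 dBm

−44.3 dBm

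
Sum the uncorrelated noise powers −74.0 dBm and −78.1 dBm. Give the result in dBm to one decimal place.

Convert to linear, add, convert back:
P₁ = 3.98×10⁻¹¹ W, P₂ = 1.55×10⁻¹¹ W
P_tot = 5.53×10⁻¹¹ W → 10 log₁₀(P_tot / 10⁻³) = −72.6 dBm

−72.6 dBm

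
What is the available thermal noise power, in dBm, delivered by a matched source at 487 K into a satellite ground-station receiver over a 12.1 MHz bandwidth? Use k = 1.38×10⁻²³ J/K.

−100.9 dBm

P_n = kTB = 1.38×10⁻²³ × 487 × 1.21×10⁷ = 8.13×10⁻¹⁴ W
In dBm: 10 log₁₀(8.13×10⁻¹⁴ / 10⁻³) = −100.9 dBm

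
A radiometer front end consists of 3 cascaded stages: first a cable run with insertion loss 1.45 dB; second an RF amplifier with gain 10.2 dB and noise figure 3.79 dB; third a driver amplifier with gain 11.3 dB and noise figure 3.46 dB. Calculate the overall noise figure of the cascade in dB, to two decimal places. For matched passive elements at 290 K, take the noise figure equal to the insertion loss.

5.45 dB

Convert to linear (a loss of L dB is a gain of −L dB): F_i = 10^(NF_i/10), G_i = 10^(G_i,dB/10)
  Stage 1: F_1 = 10^(1.45/10) = 1.396, G_1 = 10^(−1.45/10) = 0.7161
  Stage 2: F_2 = 10^(3.79/10) = 2.393, G_2 = 10^(10.2/10) = 10.47
  Stage 3: F_3 = 10^(3.46/10) = 2.218, G_3 = 10^(11.3/10) = 13.49
Friis cascade:
  F = 1.396 + (2.393 − 1)/0.7161 + (2.218 − 1)/7.499 = 3.504
NF = 10 log₁₀(3.504) = 5.45 dB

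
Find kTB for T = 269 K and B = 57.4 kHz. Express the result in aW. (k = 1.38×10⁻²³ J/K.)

213 aW

P_n = kTB = 1.38×10⁻²³ × 269 × 5.74×10⁴ = 2.13×10⁻¹⁶ W = 213 aW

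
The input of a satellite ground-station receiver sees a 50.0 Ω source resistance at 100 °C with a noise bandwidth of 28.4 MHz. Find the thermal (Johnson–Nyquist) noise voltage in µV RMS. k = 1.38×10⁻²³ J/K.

T = 100 °C + 273.15 = 373.15 K
V_n = √(4kTRB)
4kTRB = 4 × 1.38×10⁻²³ × 373.15 × 5.00×10¹ × 2.84×10⁷ = 2.92×10⁻¹¹ V²
V_n = √(2.92×10⁻¹¹) = 5.41×10⁻⁶ V = 5.41 µV

5.41 µV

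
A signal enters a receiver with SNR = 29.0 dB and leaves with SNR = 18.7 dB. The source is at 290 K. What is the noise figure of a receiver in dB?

10.3 dB

NF (dB) = SNR_in(dB) − SNR_out(dB) when the source is at T₀
NF = 29.0 − 18.7 = 10.3 dB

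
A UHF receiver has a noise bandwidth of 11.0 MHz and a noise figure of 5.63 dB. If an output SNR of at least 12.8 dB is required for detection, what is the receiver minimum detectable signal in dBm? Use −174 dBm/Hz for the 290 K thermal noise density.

Sensitivity = −174 + 10 log₁₀(B) + NF + SNR_min
= −174 + 70.41 + 5.63 + 12.8
= −85.16 dBm → −85.2 dBm

−85.2 dBm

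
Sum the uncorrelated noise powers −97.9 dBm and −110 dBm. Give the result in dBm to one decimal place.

−97.6 dBm

Convert to linear, add, convert back:
P₁ = 1.62×10⁻¹³ W, P₂ = 1.00×10⁻¹⁴ W
P_tot = 1.72×10⁻¹³ W → 10 log₁₀(P_tot / 10⁻³) = −97.6 dBm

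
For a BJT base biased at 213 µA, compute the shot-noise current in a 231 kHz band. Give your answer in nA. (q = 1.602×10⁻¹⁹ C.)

3.97 nA

I_n = √(2qI·B)
2qI·B = 2 × 1.602×10⁻¹⁹ × 2.13×10⁻⁴ × 2.31×10⁵ = 1.58×10⁻¹⁷ A²
I_n = √(1.58×10⁻¹⁷) = 3.97×10⁻⁹ A = 3.97 nA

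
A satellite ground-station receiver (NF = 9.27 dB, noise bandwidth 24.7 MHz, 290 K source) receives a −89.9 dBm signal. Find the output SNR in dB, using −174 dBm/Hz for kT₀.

Noise floor: N = −174 + 10 log₁₀(B) + NF
10 log₁₀(2.47×10⁷) = 73.93 dB
N = −174 + 73.93 + 9.27 = −90.80 dBm
SNR = P_sig − N = −89.9 − (−90.80) = 0.90 dB → 0.9 dB

0.9 dB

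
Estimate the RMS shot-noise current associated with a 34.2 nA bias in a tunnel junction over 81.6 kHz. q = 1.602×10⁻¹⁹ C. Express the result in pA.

29.9 pA

I_n = √(2qI·B)
2qI·B = 2 × 1.602×10⁻¹⁹ × 3.42×10⁻⁸ × 8.16×10⁴ = 8.94×10⁻²² A²
I_n = √(8.94×10⁻²²) = 2.99×10⁻¹¹ A = 29.9 pA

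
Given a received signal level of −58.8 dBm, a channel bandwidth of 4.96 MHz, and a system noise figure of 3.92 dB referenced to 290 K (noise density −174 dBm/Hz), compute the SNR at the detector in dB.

Noise floor: N = −174 + 10 log₁₀(B) + NF
10 log₁₀(4.96×10⁶) = 66.95 dB
N = −174 + 66.95 + 3.92 = −103.13 dBm
SNR = P_sig − N = −58.8 − (−103.13) = 44.33 dB → 44.3 dB

44.3 dB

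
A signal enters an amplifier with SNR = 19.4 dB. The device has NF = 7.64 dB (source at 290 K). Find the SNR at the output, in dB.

By definition F = SNR_in/SNR_out, so in dB: SNR_out = SNR_in − NF
SNR_out = 19.4 − 7.64 = 11.76 dB

11.76 dB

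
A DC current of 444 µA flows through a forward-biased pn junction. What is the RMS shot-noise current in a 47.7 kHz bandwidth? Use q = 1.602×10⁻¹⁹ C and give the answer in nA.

I_n = √(2qI·B)
2qI·B = 2 × 1.602×10⁻¹⁹ × 4.44×10⁻⁴ × 4.77×10⁴ = 6.79×10⁻¹⁸ A²
I_n = √(6.79×10⁻¹⁸) = 2.60×10⁻⁹ A = 2.60 nA

2.60 nA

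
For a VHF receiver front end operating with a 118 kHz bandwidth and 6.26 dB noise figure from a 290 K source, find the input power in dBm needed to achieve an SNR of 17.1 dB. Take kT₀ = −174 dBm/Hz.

Sensitivity = −174 + 10 log₁₀(B) + NF + SNR_min
= −174 + 50.72 + 6.26 + 17.1
= −99.92 dBm → −99.9 dBm

−99.9 dBm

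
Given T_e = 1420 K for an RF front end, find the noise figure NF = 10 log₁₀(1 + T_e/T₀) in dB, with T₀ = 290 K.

F = 1 + T_e/T₀ = 1 + 1420/290 = 5.89655
NF = 10 log₁₀(5.89655) = 7.71 dB

7.71 dB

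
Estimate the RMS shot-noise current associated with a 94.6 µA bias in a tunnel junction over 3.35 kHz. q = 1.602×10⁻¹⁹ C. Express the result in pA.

I_n = √(2qI·B)
2qI·B = 2 × 1.602×10⁻¹⁹ × 9.46×10⁻⁵ × 3.35×10³ = 1.02×10⁻¹⁹ A²
I_n = √(1.02×10⁻¹⁹) = 3.19×10⁻¹⁰ A = 319 pA

319 pA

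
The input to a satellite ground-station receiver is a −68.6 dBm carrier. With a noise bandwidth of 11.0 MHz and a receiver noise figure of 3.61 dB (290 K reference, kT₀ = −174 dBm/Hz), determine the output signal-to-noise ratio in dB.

31.4 dB

Noise floor: N = −174 + 10 log₁₀(B) + NF
10 log₁₀(1.10×10⁷) = 70.41 dB
N = −174 + 70.41 + 3.61 = −99.98 dBm
SNR = P_sig − N = −68.6 − (−99.98) = 31.38 dB → 31.4 dB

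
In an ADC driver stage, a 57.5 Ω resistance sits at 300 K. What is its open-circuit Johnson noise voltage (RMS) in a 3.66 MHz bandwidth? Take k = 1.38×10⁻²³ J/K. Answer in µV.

1.87 µV

V_n = √(4kTRB)
4kTRB = 4 × 1.38×10⁻²³ × 300 × 5.75×10¹ × 3.66×10⁶ = 3.49×10⁻¹² V²
V_n = √(3.49×10⁻¹²) = 1.87×10⁻⁶ V = 1.87 µV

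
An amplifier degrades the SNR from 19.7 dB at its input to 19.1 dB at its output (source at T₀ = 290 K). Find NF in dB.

NF (dB) = SNR_in(dB) − SNR_out(dB) when the source is at T₀
NF = 19.7 − 19.1 = 0.6 dB

0.6 dB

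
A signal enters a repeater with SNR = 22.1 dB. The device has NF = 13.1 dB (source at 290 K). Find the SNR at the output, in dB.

9.0 dB

By definition F = SNR_in/SNR_out, so in dB: SNR_out = SNR_in − NF
SNR_out = 22.1 − 13.1 = 9.0 dB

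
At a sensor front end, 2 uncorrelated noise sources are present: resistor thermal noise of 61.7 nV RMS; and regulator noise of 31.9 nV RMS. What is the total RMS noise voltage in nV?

Uncorrelated sources add in power (mean-square): V_tot = √(ΣV_i²)
V_tot = √[(6.17×10⁻⁸)² + (3.19×10⁻⁸)²] = 6.95×10⁻⁸ V = 69.5 nV

69.5 nV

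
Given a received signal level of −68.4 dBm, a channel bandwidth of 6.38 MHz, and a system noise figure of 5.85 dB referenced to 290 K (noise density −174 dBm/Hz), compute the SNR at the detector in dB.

Noise floor: N = −174 + 10 log₁₀(B) + NF
10 log₁₀(6.38×10⁶) = 68.05 dB
N = −174 + 68.05 + 5.85 = −100.10 dBm
SNR = P_sig − N = −68.4 − (−100.10) = 31.70 dB → 31.7 dB

31.7 dB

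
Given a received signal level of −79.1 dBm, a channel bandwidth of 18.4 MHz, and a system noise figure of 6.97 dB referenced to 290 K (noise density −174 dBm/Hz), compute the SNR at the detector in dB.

15.3 dB

Noise floor: N = −174 + 10 log₁₀(B) + NF
10 log₁₀(1.84×10⁷) = 72.65 dB
N = −174 + 72.65 + 6.97 = −94.38 dBm
SNR = P_sig − N = −79.1 − (−94.38) = 15.28 dB → 15.3 dB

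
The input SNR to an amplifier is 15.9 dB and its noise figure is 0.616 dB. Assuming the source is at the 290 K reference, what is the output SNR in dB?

By definition F = SNR_in/SNR_out, so in dB: SNR_out = SNR_in − NF
SNR_out = 15.9 − 0.616 = 15.284 dB

15.284 dB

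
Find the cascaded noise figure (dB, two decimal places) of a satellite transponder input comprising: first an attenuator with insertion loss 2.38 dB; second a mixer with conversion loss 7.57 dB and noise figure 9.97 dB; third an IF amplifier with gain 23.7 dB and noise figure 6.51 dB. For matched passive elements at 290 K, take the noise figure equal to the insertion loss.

17.12 dB

Convert to linear (a loss of L dB is a gain of −L dB): F_i = 10^(NF_i/10), G_i = 10^(G_i,dB/10)
  Stage 1: F_1 = 10^(2.38/10) = 1.730, G_1 = 10^(−2.38/10) = 0.5781
  Stage 2: F_2 = 10^(9.97/10) = 9.931, G_2 = 10^(−7.57/10) = 0.1750
  Stage 3: F_3 = 10^(6.51/10) = 4.477, G_3 = 10^(23.7/10) = 234.4
Friis cascade:
  F = 1.730 + (9.931 − 1)/0.5781 + (4.477 − 1)/0.1012 = 51.55
NF = 10 log₁₀(51.55) = 17.12 dB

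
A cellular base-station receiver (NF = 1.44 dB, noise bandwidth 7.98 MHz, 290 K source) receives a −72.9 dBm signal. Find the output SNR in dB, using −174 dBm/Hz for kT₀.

Noise floor: N = −174 + 10 log₁₀(B) + NF
10 log₁₀(7.98×10⁶) = 69.02 dB
N = −174 + 69.02 + 1.44 = −103.54 dBm
SNR = P_sig − N = −72.9 − (−103.54) = 30.64 dB → 30.6 dB

30.6 dB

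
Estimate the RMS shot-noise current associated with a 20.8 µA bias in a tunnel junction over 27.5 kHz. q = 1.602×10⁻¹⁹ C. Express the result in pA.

I_n = √(2qI·B)
2qI·B = 2 × 1.602×10⁻¹⁹ × 2.08×10⁻⁵ × 2.75×10⁴ = 1.83×10⁻¹⁹ A²
I_n = √(1.83×10⁻¹⁹) = 4.28×10⁻¹⁰ A = 428 pA

428 pA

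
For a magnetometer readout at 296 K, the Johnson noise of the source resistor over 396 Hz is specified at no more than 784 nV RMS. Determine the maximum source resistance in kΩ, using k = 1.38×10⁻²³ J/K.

Johnson–Nyquist: V_n = √(4kTRB) ⇒ R = V_n² / (4kTB)
4kTB = 4 × 1.38×10⁻²³ × 296 × 3.96×10² = 6.47×10⁻¹⁸
R = (7.84×10⁻⁷)² / 6.47×10⁻¹⁸ = 9.50×10⁴ Ω = 95.0 kΩ

95.0 kΩ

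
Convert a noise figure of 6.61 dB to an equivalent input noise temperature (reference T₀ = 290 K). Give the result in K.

F = 10^(6.61/10) = 4.58142
T_e = (F − 1)·T₀ = (4.58142 − 1) × 290 = 1039 K

1039 K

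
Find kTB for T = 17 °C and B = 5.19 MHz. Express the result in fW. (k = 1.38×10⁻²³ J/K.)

20.8 fW

T = 17 °C + 273.15 = 290.15 K
P_n = kTB = 1.38×10⁻²³ × 290.15 × 5.19×10⁶ = 2.08×10⁻¹⁴ W = 20.8 fW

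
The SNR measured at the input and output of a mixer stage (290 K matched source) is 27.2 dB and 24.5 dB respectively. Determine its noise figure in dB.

2.7 dB

NF (dB) = SNR_in(dB) − SNR_out(dB) when the source is at T₀
NF = 27.2 − 24.5 = 2.7 dB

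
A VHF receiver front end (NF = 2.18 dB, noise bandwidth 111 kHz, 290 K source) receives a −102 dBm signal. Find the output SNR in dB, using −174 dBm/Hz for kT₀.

Noise floor: N = −174 + 10 log₁₀(B) + NF
10 log₁₀(1.11×10⁵) = 50.45 dB
N = −174 + 50.45 + 2.18 = −121.37 dBm
SNR = P_sig − N = −102 − (−121.37) = 19.37 dB → 19.4 dB

19.4 dB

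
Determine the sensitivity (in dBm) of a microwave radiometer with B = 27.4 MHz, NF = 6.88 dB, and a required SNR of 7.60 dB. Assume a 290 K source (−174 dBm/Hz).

Sensitivity = −174 + 10 log₁₀(B) + NF + SNR_min
= −174 + 74.38 + 6.88 + 7.60
= −85.14 dBm → −85.1 dBm

−85.1 dBm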